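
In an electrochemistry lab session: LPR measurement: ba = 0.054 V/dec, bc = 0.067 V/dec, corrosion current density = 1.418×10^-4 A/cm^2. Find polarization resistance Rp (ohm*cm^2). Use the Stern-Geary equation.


Apply the Stern-Geary equation: Rp = ba*bc / (2.303*icorr*(ba+bc))
ba*bc = 0.054*0.067 = 0.003618
ba+bc = 0.121; 2.303*icorr*(ba+bc) = 2.303*1.418×10^-4*0.121 = 3.9514413×10^-5
Rp = 0.003618 / 3.9514413×10^-5 = 91.6 ohm*cm^2

91.6 ohm*cm^2


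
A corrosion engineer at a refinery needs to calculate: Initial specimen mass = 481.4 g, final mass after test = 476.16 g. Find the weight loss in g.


Weight loss = initial − final
WL = 481.4 − 476.16 = 5.24 g

5.24 g


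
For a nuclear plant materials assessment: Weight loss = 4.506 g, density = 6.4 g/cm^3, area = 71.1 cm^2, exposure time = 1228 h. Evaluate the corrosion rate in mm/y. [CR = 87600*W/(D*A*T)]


Apply the mm/y weight-loss relation: CR = 87600 * W / (D * A * T)
Numerator: 87600 * 4.506 = 394725.6
Denominator: 6.4 * 71.1 * 1228 = 558789.12
CR = 394725.6 / 558789.12 = 0.7064 mm/y

0.7064 mm/y


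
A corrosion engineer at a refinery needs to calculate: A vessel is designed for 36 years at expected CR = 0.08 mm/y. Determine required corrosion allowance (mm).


Corrosion allowance = CR × design life
CA = 0.08 * 36 = 2.88 mm

2.88 mm


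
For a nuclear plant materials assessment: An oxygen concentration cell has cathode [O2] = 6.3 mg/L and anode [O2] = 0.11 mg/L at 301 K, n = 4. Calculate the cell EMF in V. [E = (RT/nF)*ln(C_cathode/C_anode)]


Apply the Nernst concentration-cell relation: E = (RT/nF)*ln(C_cathode/C_anode)
RT/nF = 8.314*301/(4*96485) = 0.0064842 V
ln(6.3/0.11) = 4.04782
E = 0.0064842 * 4.04782 = 0.02625 V

0.02625 V


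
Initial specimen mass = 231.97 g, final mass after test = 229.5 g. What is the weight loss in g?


Weight loss = initial − final
WL = 231.97 − 229.5 = 2.47 g

2.47 g


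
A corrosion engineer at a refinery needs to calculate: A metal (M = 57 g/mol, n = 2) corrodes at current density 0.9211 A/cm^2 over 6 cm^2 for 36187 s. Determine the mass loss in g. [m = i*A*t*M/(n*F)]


Apply Faraday's law: m = i*A*t*M / (n*F)
Total charge passed Q = i*A*t = 0.9211*6*36187 = 199991.0742 C
m = Q*M/(n*F) = 199991.0742*57/(2*96485) = 59.0739 g

59.0739 g


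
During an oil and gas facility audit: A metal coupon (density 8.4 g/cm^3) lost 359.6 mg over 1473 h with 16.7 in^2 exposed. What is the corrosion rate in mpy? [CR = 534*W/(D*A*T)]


Apply the mpy weight-loss relation: CR = 534 * W / (D * A * T)
Numerator: 534 * 359.6 = 192026.4
Denominator: 8.4 * 16.7 * 1473 = 206632.44
CR = 192026.4 / 206632.44 = 0.9293 mpy

0.9293 mpy


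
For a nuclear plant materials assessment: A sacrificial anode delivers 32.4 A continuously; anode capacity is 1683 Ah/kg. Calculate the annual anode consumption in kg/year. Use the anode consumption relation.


Annual consumption = current * hours per year / capacity
Rate = 32.4 * 8760 / 1683 = 168.6 kg/year

168.6 kg/year


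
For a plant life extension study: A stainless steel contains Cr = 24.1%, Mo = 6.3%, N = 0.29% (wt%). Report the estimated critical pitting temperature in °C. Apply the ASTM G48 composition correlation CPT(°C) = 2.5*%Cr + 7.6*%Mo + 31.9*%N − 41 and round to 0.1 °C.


Apply the ASTM G48 empirical CPT estimate: CPT(°C) = 2.5*%Cr + 7.6*%Mo + 31.9*%N − 41
2.5*24.1 = 60.25; 7.6*6.3 = 47.88; 31.9*0.29 = 9.251
CPT = 60.25 + 47.88 + 9.251 − 41 = 76.381 °C
Rounded to 0.1 °C: CPT ≈ 76.4 °C

76.4 °C


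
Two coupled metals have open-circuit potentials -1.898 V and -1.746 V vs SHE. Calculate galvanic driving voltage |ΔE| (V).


Driving voltage is the absolute potential difference.
|ΔE| = |-1.898 − (-1.746)| = 0.152 V

0.152 V


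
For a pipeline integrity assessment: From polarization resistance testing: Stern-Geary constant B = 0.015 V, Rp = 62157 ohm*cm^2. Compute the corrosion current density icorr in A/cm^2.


Apply the Stern-Geary relation: icorr = B / Rp
icorr = 0.015 / 62157 = 2.413×10^-7 A/cm^2

2.413×10^-7 A/cm^2


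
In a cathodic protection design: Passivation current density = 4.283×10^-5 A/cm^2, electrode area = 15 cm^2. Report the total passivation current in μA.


I = i_pass * A, then convert A → μA (×10^6)
I = 4.283×10^-5 * 15 * 10^6 = 642.45 μA

642.45 μA


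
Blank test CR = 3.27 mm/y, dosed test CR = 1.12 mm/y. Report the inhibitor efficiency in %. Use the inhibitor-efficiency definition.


Apply the inhibitor-efficiency definition: IE = (CR_blank − CR_inh)/CR_blank × 100
IE = (3.27 − 1.12) / 3.27 × 100
IE = 2.15 / 3.27 × 100 = 65.7 %

65.7 %


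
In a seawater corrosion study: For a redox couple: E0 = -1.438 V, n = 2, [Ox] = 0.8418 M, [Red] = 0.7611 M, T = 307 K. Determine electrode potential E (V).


Apply the Nernst equation: E = E0 + (RT/nF)*ln([Ox]/[Red])
Step 1: RT/nF = 8.314*307/(2*96485) = 0.01322692 V
Step 2: [Ox]/[Red] = 0.8418/0.7611 = 1.106031
Step 3: ln(1.106031) = 0.100778
Step 4: correction = 0.01322692 * 0.100778 = 0.001 V
E = -1.438 + 0.001 = -1.437 V

-1.437 V


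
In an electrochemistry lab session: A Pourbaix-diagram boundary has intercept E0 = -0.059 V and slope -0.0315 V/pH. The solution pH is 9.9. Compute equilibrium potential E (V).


Apply the Pourbaix line equation: E = E0 + slope*pH
E = -0.059 + (-0.0315)*9.9 = -0.059 + (-0.31185) = -0.37085 V
Rounded to 3 decimal places: E = -0.371 V

-0.371 V


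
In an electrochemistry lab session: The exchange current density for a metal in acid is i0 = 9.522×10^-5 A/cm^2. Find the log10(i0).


i0 = 9.522×10^-5 A/cm^2
log10(i0) = -4.021

-4.021


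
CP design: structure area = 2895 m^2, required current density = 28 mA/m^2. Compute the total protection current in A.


I = area * current density, then convert mA → A (÷1000)
I = 2895 * 28 / 1000 = 81.06 A

81.06 A


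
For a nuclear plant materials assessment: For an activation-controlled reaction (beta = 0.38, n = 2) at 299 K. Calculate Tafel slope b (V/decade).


Apply the Tafel slope relation: b = 2.303*R*T/(beta*n*F)
Numerator: 2.303 * 8.314 * 299 = 5725.0
Denominator: 0.38 * 2 * 96485 = 73328.6
b = 5725.0 / 73328.6 = 0.0781 V/decade

0.0781 V/decade


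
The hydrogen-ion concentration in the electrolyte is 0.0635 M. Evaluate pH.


pH = −log10[H+]
pH = −log10(0.0635) = 1.2

1.2


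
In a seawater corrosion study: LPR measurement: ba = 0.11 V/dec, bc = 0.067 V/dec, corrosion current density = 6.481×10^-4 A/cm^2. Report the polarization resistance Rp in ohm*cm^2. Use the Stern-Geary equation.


Apply the Stern-Geary equation: Rp = ba*bc / (2.303*icorr*(ba+bc))
ba*bc = 0.11*0.067 = 0.00737
ba+bc = 0.177; 2.303*icorr*(ba+bc) = 2.303*6.481×10^-4*0.177 = 2.6418565×10^-4
Rp = 0.00737 / 2.6418565×10^-4 = 27.9 ohm*cm^2

27.9 ohm*cm^2


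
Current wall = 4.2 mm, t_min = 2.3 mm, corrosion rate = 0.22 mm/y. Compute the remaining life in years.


Apply the remaining-life relation: RL = (t_current − t_min) / CR
RL = (4.2 − 2.3) / 0.22 = 1.9 / 0.22 = 8.6 years

8.6 years


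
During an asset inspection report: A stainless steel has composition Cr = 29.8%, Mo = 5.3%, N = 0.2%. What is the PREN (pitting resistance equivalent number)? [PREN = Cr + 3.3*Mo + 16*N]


Apply the PREN formula: PREN = Cr + 3.3*Mo + 16*N
PREN = 29.8 + 3.3*5.3 + 16*0.2
PREN = 29.8 + 17.49 + 3.2 = 50.49

50.49


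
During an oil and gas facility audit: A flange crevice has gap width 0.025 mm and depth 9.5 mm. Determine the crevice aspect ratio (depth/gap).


Aspect ratio = depth / gap
Ratio = 9.5 / 0.025 = 380.0

380.0


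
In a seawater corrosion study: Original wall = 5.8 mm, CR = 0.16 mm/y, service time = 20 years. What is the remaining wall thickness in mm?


Remaining wall = original − CR × time
t = 5.8 − 0.16*20 = 5.8 − 3.2 = 2.6 mm

2.6 mm


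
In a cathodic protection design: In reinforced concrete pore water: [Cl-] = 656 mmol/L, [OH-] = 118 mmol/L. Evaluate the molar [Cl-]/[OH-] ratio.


Threshold parameter = [Cl-] / [OH-] (molar basis; both in mmol/L, so units cancel)
Ratio = 656 / 118 = 5.56

5.56


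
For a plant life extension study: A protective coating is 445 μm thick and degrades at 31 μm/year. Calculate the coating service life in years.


Service life = thickness / degradation rate
Life = 445 / 31 = 14.4 years

14.4 years


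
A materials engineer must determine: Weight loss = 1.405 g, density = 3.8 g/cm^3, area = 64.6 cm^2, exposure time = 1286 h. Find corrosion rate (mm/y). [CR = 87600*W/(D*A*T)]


Apply the mm/y weight-loss relation: CR = 87600 * W / (D * A * T)
Numerator: 87600 * 1.405 = 123078.0
Denominator: 3.8 * 64.6 * 1286 = 315687.28
CR = 123078.0 / 315687.28 = 0.38987 mm/y

0.38987 mm/y


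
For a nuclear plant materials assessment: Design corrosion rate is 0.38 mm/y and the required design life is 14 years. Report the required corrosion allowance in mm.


Corrosion allowance = CR × design life
CA = 0.38 * 14 = 5.32 mm

5.32 mm


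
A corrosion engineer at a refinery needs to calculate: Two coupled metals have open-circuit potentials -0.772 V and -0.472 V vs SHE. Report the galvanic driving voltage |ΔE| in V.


Driving voltage is the absolute potential difference.
|ΔE| = |-0.772 − (-0.472)| = 0.3 V

0.3 V


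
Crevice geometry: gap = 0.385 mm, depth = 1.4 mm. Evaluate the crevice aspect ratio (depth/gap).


Aspect ratio = depth / gap
Ratio = 1.4 / 0.385 = 3.6

3.6


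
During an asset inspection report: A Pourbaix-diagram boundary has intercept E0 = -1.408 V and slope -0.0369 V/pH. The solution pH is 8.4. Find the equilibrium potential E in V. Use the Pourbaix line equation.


Apply the Pourbaix line equation: E = E0 + slope*pH
E = -1.408 + (-0.0369)*8.4 = -1.408 + (-0.30996) = -1.71796 V
Rounded to 4 decimal places: E = -1.7180 V

-1.7180 V


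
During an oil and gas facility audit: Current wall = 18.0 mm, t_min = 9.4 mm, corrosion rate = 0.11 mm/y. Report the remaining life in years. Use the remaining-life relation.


Apply the remaining-life relation: RL = (t_current − t_min) / CR
RL = (18.0 − 9.4) / 0.11 = 8.6 / 0.11 = 78.2 years

78.2 years


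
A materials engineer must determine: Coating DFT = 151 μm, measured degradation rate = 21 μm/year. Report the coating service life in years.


Service life = thickness / degradation rate
Life = 151 / 21 = 7.2 years

7.2 years


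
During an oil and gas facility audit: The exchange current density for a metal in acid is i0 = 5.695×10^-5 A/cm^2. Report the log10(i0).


i0 = 5.695×10^-5 A/cm^2
log10(i0) = -4.245

-4.245


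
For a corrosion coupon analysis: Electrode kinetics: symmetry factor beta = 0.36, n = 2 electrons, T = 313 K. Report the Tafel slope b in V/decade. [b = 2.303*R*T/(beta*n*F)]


Apply the Tafel slope relation: b = 2.303*R*T/(beta*n*F)
Numerator: 2.303 * 8.314 * 313 = 5993.06
Denominator: 0.36 * 2 * 96485 = 69469.2
b = 5993.06 / 69469.2 = 0.0863 V/decade

0.0863 V/decade


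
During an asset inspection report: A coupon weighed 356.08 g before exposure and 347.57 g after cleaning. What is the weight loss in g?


Weight loss = initial − final
WL = 356.08 − 347.57 = 8.51 g

8.51 g


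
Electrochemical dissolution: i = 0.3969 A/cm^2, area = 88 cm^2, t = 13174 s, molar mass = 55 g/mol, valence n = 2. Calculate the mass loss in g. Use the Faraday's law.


Apply Faraday's law: m = i*A*t*M / (n*F)
Total charge passed Q = i*A*t = 0.3969*88*13174 = 460130.9328 C
m = Q*M/(n*F) = 460130.9328*55/(2*96485) = 131.146 g

131.146 g


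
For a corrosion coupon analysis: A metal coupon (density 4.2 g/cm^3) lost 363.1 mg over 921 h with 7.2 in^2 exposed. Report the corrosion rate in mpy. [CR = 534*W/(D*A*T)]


Apply the mpy weight-loss relation: CR = 534 * W / (D * A * T)
Numerator: 534 * 363.1 = 193895.4
Denominator: 4.2 * 7.2 * 921 = 27851.04
CR = 193895.4 / 27851.04 = 6.962 mpy

6.962 mpy


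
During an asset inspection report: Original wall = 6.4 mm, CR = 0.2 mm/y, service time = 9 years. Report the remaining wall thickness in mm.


Remaining wall = original − CR × time
t = 6.4 − 0.2*9 = 6.4 − 1.8 = 4.6 mm

4.6 mm


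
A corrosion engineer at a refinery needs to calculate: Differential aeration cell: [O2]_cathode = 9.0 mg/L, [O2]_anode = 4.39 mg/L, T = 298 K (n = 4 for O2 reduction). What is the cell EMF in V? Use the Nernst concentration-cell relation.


Apply the Nernst concentration-cell relation: E = (RT/nF)*ln(C_cathode/C_anode)
RT/nF = 8.314*298/(4*96485) = 0.00641958 V
ln(9.0/4.39) = 0.7179
E = 0.00641958 * 0.7179 = 0.00461 V

0.00461 V


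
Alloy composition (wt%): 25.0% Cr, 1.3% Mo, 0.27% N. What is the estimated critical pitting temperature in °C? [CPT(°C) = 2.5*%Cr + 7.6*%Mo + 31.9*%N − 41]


Apply the ASTM G48 empirical CPT estimate: CPT(°C) = 2.5*%Cr + 7.6*%Mo + 31.9*%N − 41
2.5*25.0 = 62.5; 7.6*1.3 = 9.88; 31.9*0.27 = 8.613
CPT = 62.5 + 9.88 + 8.613 − 41 = 39.993 °C
Rounded to 0.1 °C: CPT ≈ 40.0 °C

40.0 °C


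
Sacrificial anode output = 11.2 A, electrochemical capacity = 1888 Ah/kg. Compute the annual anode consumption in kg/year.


Annual consumption = current * hours per year / capacity
Rate = 11.2 * 8760 / 1888 = 52.0 kg/year

52.0 kg/year


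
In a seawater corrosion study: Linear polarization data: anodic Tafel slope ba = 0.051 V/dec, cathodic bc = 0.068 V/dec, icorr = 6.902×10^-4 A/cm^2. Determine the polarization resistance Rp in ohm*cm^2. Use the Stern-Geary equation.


Apply the Stern-Geary equation: Rp = ba*bc / (2.303*icorr*(ba+bc))
ba*bc = 0.051*0.068 = 0.003468
ba+bc = 0.119; 2.303*icorr*(ba+bc) = 2.303*6.902×10^-4*0.119 = 1.8915414×10^-4
Rp = 0.003468 / 1.8915414×10^-4 = 18.33 ohm*cm^2

18.33 ohm*cm^2


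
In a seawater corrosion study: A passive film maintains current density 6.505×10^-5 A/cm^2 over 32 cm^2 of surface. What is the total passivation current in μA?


I = i_pass * A, then convert A → μA (×10^6)
I = 6.505×10^-5 * 32 * 10^6 = 2081.6 μA

2081.6 μA


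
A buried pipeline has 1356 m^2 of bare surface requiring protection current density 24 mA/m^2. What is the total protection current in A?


I = area * current density, then convert mA → A (÷1000)
I = 1356 * 24 / 1000 = 32.54 A

32.54 A


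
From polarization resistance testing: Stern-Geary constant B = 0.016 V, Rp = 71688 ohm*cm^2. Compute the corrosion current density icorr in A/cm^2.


Apply the Stern-Geary relation: icorr = B / Rp
icorr = 0.016 / 71688 = 2.232×10^-7 A/cm^2

2.232×10^-7 A/cm^2


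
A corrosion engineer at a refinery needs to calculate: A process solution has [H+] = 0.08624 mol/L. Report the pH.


pH = −log10[H+]
pH = −log10(0.08624) = 1.06

1.06


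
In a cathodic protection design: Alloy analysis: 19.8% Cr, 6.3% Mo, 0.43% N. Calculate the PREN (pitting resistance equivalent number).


Apply the PREN formula: PREN = Cr + 3.3*Mo + 16*N
PREN = 19.8 + 3.3*6.3 + 16*0.43
PREN = 19.8 + 20.79 + 6.88 = 47.47

47.47


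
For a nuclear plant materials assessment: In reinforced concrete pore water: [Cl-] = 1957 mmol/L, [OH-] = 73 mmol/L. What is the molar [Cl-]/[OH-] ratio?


Threshold parameter = [Cl-] / [OH-] (molar basis; both in mmol/L, so units cancel)
Ratio = 1957 / 73 = 26.81

26.81


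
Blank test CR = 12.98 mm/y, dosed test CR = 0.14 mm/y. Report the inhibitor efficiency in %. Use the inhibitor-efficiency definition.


Apply the inhibitor-efficiency definition: IE = (CR_blank − CR_inh)/CR_blank × 100
IE = (12.98 − 0.14) / 12.98 × 100
IE = 12.84 / 12.98 × 100 = 98.9 %

98.9 %


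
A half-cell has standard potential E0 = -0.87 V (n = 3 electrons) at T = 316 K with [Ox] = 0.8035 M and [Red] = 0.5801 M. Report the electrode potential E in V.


Apply the Nernst equation: E = E0 + (RT/nF)*ln([Ox]/[Red])
Step 1: RT/nF = 8.314*316/(3*96485) = 0.00907645 V
Step 2: [Ox]/[Red] = 0.8035/0.5801 = 1.385106
Step 3: ln(1.385106) = 0.325777
Step 4: correction = 0.00907645 * 0.325777 = 0.003 V
E = -0.87 + 0.003 = -0.867 V

-0.867 V


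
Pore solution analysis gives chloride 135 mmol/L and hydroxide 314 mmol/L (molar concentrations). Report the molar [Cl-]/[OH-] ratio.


Threshold parameter = [Cl-] / [OH-] (molar basis; both in mmol/L, so units cancel)
Ratio = 135 / 314 = 0.43

0.43


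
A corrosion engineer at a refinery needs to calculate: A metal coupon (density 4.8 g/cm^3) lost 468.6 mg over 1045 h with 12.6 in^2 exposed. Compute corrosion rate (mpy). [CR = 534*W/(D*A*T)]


Apply the mpy weight-loss relation: CR = 534 * W / (D * A * T)
Numerator: 534 * 468.6 = 250232.4
Denominator: 4.8 * 12.6 * 1045 = 63201.6
CR = 250232.4 / 63201.6 = 3.959 mpy

3.959 mpy


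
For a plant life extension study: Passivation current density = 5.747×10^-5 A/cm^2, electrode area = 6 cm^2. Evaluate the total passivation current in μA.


I = i_pass * A, then convert A → μA (×10^6)
I = 5.747×10^-5 * 6 * 10^6 = 344.82 μA

344.82 μA


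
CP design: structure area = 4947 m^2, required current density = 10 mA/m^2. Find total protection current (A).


I = area * current density, then convert mA → A (÷1000)
I = 4947 * 10 / 1000 = 49.47 A

49.47 A


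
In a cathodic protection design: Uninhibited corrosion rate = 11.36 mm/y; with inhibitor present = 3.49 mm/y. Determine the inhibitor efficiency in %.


Apply the inhibitor-efficiency definition: IE = (CR_blank − CR_inh)/CR_blank × 100
IE = (11.36 − 3.49) / 11.36 × 100
IE = 7.87 / 11.36 × 100 = 69.3 %

69.3 %


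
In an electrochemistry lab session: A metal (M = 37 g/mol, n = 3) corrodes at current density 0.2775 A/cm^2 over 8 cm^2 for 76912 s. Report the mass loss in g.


Apply Faraday's law: m = i*A*t*M / (n*F)
Total charge passed Q = i*A*t = 0.2775*8*76912 = 170744.64 C
m = Q*M/(n*F) = 170744.64*37/(3*96485) = 21.82568 g

21.82568 g


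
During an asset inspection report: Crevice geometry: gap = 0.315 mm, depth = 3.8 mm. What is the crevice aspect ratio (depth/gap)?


Aspect ratio = depth / gap
Ratio = 3.8 / 0.315 = 12.1

12.1


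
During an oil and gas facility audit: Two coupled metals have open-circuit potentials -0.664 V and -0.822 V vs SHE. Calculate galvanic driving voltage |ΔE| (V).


Driving voltage is the absolute potential difference.
|ΔE| = |-0.664 − (-0.822)| = 0.158 V

0.158 V


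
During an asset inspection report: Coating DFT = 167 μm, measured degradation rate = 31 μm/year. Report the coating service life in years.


Service life = thickness / degradation rate
Life = 167 / 31 = 5.4 years

5.4 years


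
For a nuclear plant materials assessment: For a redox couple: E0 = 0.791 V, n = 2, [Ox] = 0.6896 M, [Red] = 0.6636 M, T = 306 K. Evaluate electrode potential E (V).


Apply the Nernst equation: E = E0 + (RT/nF)*ln([Ox]/[Red])
Step 1: RT/nF = 8.314*306/(2*96485) = 0.01318383 V
Step 2: [Ox]/[Red] = 0.6896/0.6636 = 1.03918
Step 3: ln(1.03918) = 0.038432
Step 4: correction = 0.01318383 * 0.038432 = 0.001 V
E = 0.791 + 0.001 = 0.792 V

0.792 V


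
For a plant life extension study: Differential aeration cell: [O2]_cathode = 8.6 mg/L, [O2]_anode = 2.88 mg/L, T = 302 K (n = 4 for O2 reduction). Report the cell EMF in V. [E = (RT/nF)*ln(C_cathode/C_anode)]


Apply the Nernst concentration-cell relation: E = (RT/nF)*ln(C_cathode/C_anode)
RT/nF = 8.314*302/(4*96485) = 0.00650575 V
ln(8.6/2.88) = 1.09397
E = 0.00650575 * 1.09397 = 0.00712 V

0.00712 V


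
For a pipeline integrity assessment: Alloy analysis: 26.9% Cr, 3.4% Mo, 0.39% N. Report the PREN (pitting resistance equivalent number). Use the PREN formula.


Apply the PREN formula: PREN = Cr + 3.3*Mo + 16*N
PREN = 26.9 + 3.3*3.4 + 16*0.39
PREN = 26.9 + 11.22 + 6.24 = 44.36

44.36


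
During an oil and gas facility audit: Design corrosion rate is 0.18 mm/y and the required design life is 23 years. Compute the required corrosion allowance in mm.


Corrosion allowance = CR × design life
CA = 0.18 * 23 = 4.14 mm

4.14 mm


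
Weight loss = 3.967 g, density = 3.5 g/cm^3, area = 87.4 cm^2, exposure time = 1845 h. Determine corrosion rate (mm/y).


Apply the mm/y weight-loss relation: CR = 87600 * W / (D * A * T)
Numerator: 87600 * 3.967 = 347509.2
Denominator: 3.5 * 87.4 * 1845 = 564385.5
CR = 347509.2 / 564385.5 = 0.61573 mm/y

0.61573 mm/y


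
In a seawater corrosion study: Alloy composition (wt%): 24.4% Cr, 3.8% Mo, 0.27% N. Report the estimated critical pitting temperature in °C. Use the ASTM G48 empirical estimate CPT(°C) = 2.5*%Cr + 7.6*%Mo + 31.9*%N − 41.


Apply the ASTM G48 empirical CPT estimate: CPT(°C) = 2.5*%Cr + 7.6*%Mo + 31.9*%N − 41
2.5*24.4 = 61; 7.6*3.8 = 28.88; 31.9*0.27 = 8.613
CPT = 61 + 28.88 + 8.613 − 41 = 57.493 °C
Rounded to 0.1 °C: CPT ≈ 57.5 °C

57.5 °C


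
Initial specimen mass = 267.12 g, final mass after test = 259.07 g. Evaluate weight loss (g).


Weight loss = initial − final
WL = 267.12 − 259.07 = 8.05 g

8.05 g


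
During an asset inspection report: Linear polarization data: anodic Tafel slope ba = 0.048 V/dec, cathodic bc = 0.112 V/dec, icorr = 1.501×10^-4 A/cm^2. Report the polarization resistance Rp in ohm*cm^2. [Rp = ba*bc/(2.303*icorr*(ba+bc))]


Apply the Stern-Geary equation: Rp = ba*bc / (2.303*icorr*(ba+bc))
ba*bc = 0.048*0.112 = 0.005376
ba+bc = 0.16; 2.303*icorr*(ba+bc) = 2.303*1.501×10^-4*0.16 = 5.5308848×10^-5
Rp = 0.005376 / 5.5308848×10^-5 = 97.2 ohm*cm^2

97.2 ohm*cm^2


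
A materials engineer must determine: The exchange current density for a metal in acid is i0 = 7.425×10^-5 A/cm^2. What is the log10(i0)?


i0 = 7.425×10^-5 A/cm^2
log10(i0) = -4.129

-4.129


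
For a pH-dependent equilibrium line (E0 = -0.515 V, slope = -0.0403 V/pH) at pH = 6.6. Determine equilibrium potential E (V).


Apply the Pourbaix line equation: E = E0 + slope*pH
E = -0.515 + (-0.0403)*6.6 = -0.515 + (-0.26598) = -0.78098 V
Rounded to 4 decimal places: E = -0.7810 V

-0.7810 V


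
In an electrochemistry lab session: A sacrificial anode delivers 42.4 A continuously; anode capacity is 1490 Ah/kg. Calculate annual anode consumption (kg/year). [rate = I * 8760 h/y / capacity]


Annual consumption = current * hours per year / capacity
Rate = 42.4 * 8760 / 1490 = 249.3 kg/year

249.3 kg/year


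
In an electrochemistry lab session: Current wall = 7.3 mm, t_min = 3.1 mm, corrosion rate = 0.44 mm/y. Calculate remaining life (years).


Apply the remaining-life relation: RL = (t_current − t_min) / CR
RL = (7.3 − 3.1) / 0.44 = 4.2 / 0.44 = 9.5 years

9.5 years


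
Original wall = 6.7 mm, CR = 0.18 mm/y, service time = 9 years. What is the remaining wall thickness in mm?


Remaining wall = original − CR × time
t = 6.7 − 0.18*9 = 6.7 − 1.62 = 5.08 mm

5.08 mm


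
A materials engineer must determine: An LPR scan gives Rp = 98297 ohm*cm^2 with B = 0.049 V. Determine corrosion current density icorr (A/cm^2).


Apply the Stern-Geary relation: icorr = B / Rp
icorr = 0.049 / 98297 = 4.985×10^-7 A/cm^2

4.985×10^-7 A/cm^2


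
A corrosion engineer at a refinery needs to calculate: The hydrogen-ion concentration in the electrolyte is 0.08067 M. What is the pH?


pH = −log10[H+]
pH = −log10(0.08067) = 1.09

1.09


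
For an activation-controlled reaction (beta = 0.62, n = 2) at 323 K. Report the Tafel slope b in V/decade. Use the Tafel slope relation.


Apply the Tafel slope relation: b = 2.303*R*T/(beta*n*F)
Numerator: 2.303 * 8.314 * 323 = 6184.53
Denominator: 0.62 * 2 * 96485 = 119641.4
b = 6184.53 / 119641.4 = 0.0517 V/decade

0.0517 V/decade


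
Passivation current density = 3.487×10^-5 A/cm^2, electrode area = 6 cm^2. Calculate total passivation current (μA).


I = i_pass * A, then convert A → μA (×10^6)
I = 3.487×10^-5 * 6 * 10^6 = 209.22 μA

209.22 μA


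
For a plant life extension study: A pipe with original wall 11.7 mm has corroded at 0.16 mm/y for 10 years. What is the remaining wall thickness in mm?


Remaining wall = original − CR × time
t = 11.7 − 0.16*10 = 11.7 − 1.6 = 10.1 mm

10.1 mm


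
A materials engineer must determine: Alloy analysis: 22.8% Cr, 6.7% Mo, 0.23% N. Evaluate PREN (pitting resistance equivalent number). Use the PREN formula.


Apply the PREN formula: PREN = Cr + 3.3*Mo + 16*N
PREN = 22.8 + 3.3*6.7 + 16*0.23
PREN = 22.8 + 22.11 + 3.68 = 48.59

48.59


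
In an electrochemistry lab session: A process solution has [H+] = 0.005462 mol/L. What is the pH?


pH = −log10[H+]
pH = −log10(0.005462) = 2.26

2.26


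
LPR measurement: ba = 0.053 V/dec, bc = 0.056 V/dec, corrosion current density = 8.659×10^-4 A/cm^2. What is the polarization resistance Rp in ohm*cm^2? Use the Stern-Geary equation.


Apply the Stern-Geary equation: Rp = ba*bc / (2.303*icorr*(ba+bc))
ba*bc = 0.053*0.056 = 0.002968
ba+bc = 0.109; 2.303*icorr*(ba+bc) = 2.303*8.659×10^-4*0.109 = 2.1736428×10^-4
Rp = 0.002968 / 2.1736428×10^-4 = 13.7 ohm*cm^2

13.7 ohm*cm^2


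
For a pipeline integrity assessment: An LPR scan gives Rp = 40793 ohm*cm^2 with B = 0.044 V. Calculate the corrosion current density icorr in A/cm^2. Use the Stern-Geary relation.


Apply the Stern-Geary relation: icorr = B / Rp
icorr = 0.044 / 40793 = 1.079×10^-6 A/cm^2

1.079×10^-6 A/cm^2


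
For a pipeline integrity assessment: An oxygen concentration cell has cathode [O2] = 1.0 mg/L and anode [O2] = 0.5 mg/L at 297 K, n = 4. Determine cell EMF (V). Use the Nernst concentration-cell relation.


Apply the Nernst concentration-cell relation: E = (RT/nF)*ln(C_cathode/C_anode)
RT/nF = 8.314*297/(4*96485) = 0.00639804 V
ln(1.0/0.5) = 0.69315
E = 0.00639804 * 0.69315 = 0.00443 V

0.00443 V


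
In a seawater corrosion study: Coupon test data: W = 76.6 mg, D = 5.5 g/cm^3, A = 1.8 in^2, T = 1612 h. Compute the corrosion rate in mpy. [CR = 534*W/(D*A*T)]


Apply the mpy weight-loss relation: CR = 534 * W / (D * A * T)
Numerator: 534 * 76.6 = 40904.4
Denominator: 5.5 * 1.8 * 1612 = 15958.8
CR = 40904.4 / 15958.8 = 2.5631 mpy

2.5631 mpy


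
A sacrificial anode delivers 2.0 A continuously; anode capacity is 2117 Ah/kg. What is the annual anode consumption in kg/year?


Annual consumption = current * hours per year / capacity
Rate = 2.0 * 8760 / 2117 = 8.3 kg/year

8.3 kg/year


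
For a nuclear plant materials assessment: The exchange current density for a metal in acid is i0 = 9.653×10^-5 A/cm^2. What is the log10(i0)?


i0 = 9.653×10^-5 A/cm^2
log10(i0) = -4.015

-4.015


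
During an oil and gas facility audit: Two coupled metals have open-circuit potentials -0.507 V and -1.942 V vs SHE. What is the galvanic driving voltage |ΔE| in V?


Driving voltage is the absolute potential difference.
|ΔE| = |-0.507 − (-1.942)| = 1.435 V

1.435 V


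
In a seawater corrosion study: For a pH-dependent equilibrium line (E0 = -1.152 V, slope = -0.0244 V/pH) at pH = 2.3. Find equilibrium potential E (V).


Apply the Pourbaix line equation: E = E0 + slope*pH
E = -1.152 + (-0.0244)*2.3 = -1.152 + (-0.05612) = -1.20812 V
Rounded to 4 decimal places: E = -1.2081 V

-1.2081 V


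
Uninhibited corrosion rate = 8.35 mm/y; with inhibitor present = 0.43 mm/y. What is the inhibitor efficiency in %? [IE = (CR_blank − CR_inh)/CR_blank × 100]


Apply the inhibitor-efficiency definition: IE = (CR_blank − CR_inh)/CR_blank × 100
IE = (8.35 − 0.43) / 8.35 × 100
IE = 7.92 / 8.35 × 100 = 94.9 %

94.9 %


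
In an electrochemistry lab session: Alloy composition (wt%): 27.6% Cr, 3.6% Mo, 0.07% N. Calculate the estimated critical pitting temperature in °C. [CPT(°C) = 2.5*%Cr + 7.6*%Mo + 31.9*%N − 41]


Apply the ASTM G48 empirical CPT estimate: CPT(°C) = 2.5*%Cr + 7.6*%Mo + 31.9*%N − 41
2.5*27.6 = 69; 7.6*3.6 = 27.36; 31.9*0.07 = 2.233
CPT = 69 + 27.36 + 2.233 − 41 = 57.593 °C
Rounded to 0.1 °C: CPT ≈ 57.6 °C

57.6 °C


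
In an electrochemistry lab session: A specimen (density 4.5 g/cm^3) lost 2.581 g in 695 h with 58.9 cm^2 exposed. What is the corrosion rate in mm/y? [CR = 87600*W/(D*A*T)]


Apply the mm/y weight-loss relation: CR = 87600 * W / (D * A * T)
Numerator: 87600 * 2.581 = 226095.6
Denominator: 4.5 * 58.9 * 695 = 184209.75
CR = 226095.6 / 184209.75 = 1.2274 mm/y

1.2274 mm/y


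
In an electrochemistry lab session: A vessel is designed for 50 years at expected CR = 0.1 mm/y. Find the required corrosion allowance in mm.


Corrosion allowance = CR × design life
CA = 0.1 * 50 = 5.0 mm

5.0 mm


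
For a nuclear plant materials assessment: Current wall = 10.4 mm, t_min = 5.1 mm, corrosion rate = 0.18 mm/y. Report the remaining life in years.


Apply the remaining-life relation: RL = (t_current − t_min) / CR
RL = (10.4 − 5.1) / 0.18 = 5.3 / 0.18 = 29.4 years

29.4 years


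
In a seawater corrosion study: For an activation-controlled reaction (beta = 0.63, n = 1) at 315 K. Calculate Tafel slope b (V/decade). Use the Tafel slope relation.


Apply the Tafel slope relation: b = 2.303*R*T/(beta*n*F)
Numerator: 2.303 * 8.314 * 315 = 6031.35
Denominator: 0.63 * 1 * 96485 = 60785.55
b = 6031.35 / 60785.55 = 0.0992 V/decade

0.0992 V/decade


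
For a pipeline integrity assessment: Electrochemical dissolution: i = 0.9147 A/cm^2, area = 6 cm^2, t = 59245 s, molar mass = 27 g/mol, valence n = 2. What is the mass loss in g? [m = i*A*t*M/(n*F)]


Apply Faraday's law: m = i*A*t*M / (n*F)
Total charge passed Q = i*A*t = 0.9147*6*59245 = 325148.409 C
m = Q*M/(n*F) = 325148.409*27/(2*96485) = 45.4942 g

45.4942 g


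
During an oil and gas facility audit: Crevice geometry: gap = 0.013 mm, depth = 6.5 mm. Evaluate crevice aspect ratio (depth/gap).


Aspect ratio = depth / gap
Ratio = 6.5 / 0.013 = 500.0

500.0


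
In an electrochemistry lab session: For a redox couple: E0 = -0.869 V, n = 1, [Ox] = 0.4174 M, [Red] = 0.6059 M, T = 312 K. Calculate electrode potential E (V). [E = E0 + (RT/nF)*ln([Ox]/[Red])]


Apply the Nernst equation: E = E0 + (RT/nF)*ln([Ox]/[Red])
Step 1: RT/nF = 8.314*312/(1*96485) = 0.02688468 V
Step 2: [Ox]/[Red] = 0.4174/0.6059 = 0.688893
Step 3: ln(0.688893) = -0.372669
Step 4: correction = 0.02688468 * -0.372669 = -0.01 V
E = -0.869 + -0.01 = -0.879 V

-0.879 V


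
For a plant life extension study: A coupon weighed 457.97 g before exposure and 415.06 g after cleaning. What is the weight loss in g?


Weight loss = initial − final
WL = 457.97 − 415.06 = 42.91 g

42.91 g


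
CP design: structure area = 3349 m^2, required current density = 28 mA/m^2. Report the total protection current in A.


I = area * current density, then convert mA → A (÷1000)
I = 3349 * 28 / 1000 = 93.77 A

93.77 A


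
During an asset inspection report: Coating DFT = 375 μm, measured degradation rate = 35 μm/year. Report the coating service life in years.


Service life = thickness / degradation rate
Life = 375 / 35 = 10.7 years

10.7 years


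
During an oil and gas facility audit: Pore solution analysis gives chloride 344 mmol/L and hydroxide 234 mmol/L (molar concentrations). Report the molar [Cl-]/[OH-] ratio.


Threshold parameter = [Cl-] / [OH-] (molar basis; both in mmol/L, so units cancel)
Ratio = 344 / 234 = 1.47

1.47


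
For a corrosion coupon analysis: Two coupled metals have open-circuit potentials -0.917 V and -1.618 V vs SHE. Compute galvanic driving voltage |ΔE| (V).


Driving voltage is the absolute potential difference.
|ΔE| = |-0.917 − (-1.618)| = 0.701 V

0.701 V


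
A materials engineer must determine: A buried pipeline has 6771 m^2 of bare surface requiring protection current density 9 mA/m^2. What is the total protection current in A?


I = area * current density, then convert mA → A (÷1000)
I = 6771 * 9 / 1000 = 60.94 A

60.94 A


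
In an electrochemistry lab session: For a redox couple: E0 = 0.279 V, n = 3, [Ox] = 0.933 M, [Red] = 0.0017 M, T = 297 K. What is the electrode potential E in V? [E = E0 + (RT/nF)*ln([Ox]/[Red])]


Apply the Nernst equation: E = E0 + (RT/nF)*ln([Ox]/[Red])
Step 1: RT/nF = 8.314*297/(3*96485) = 0.00853071 V
Step 2: [Ox]/[Red] = 0.933/0.0017 = 548.823529
Step 3: ln(548.823529) = 6.307777
Step 4: correction = 0.00853071 * 6.307777 = 0.054 V
E = 0.279 + 0.054 = 0.333 V

0.333 V


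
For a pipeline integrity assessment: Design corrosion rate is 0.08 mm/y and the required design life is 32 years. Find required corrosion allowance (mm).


Corrosion allowance = CR × design life
CA = 0.08 * 32 = 2.56 mm

2.56 mm


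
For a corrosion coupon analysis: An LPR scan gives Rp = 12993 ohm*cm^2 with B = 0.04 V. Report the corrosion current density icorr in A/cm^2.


Apply the Stern-Geary relation: icorr = B / Rp
icorr = 0.04 / 12993 = 3.079×10^-6 A/cm^2

3.079×10^-6 A/cm^2


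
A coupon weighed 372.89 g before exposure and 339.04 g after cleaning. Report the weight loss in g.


Weight loss = initial − final
WL = 372.89 − 339.04 = 33.85 g

33.85 g


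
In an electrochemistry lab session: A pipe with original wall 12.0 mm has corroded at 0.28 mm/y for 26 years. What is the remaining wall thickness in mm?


Remaining wall = original − CR × time
t = 12.0 − 0.28*26 = 12.0 − 7.28 = 4.72 mm

4.72 mm


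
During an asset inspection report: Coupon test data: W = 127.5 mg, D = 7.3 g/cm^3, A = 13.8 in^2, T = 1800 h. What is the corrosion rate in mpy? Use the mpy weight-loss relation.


Apply the mpy weight-loss relation: CR = 534 * W / (D * A * T)
Numerator: 534 * 127.5 = 68085.0
Denominator: 7.3 * 13.8 * 1800 = 181332.0
CR = 68085.0 / 181332.0 = 0.37547 mpy

0.37547 mpy


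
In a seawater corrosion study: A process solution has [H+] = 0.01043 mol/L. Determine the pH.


pH = −log10[H+]
pH = −log10(0.01043) = 1.98

1.98


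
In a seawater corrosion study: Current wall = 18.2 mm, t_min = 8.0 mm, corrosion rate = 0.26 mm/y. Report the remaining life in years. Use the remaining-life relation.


Apply the remaining-life relation: RL = (t_current − t_min) / CR
RL = (18.2 − 8.0) / 0.26 = 10.2 / 0.26 = 39.2 years

39.2 years


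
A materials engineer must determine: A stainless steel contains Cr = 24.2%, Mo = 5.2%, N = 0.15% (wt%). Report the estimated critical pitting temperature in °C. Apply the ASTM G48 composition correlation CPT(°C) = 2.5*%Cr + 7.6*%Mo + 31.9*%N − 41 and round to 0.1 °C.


Apply the ASTM G48 empirical CPT estimate: CPT(°C) = 2.5*%Cr + 7.6*%Mo + 31.9*%N − 41
2.5*24.2 = 60.5; 7.6*5.2 = 39.52; 31.9*0.15 = 4.785
CPT = 60.5 + 39.52 + 4.785 − 41 = 63.805 °C
Rounded to 0.1 °C: CPT ≈ 63.8 °C

63.8 °C


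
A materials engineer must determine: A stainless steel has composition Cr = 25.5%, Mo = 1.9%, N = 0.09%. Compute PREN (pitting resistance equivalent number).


Apply the PREN formula: PREN = Cr + 3.3*Mo + 16*N
PREN = 25.5 + 3.3*1.9 + 16*0.09
PREN = 25.5 + 6.27 + 1.44 = 33.21

33.21


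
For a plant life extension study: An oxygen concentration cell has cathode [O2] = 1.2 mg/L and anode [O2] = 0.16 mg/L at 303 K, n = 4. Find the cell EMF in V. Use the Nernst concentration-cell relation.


Apply the Nernst concentration-cell relation: E = (RT/nF)*ln(C_cathode/C_anode)
RT/nF = 8.314*303/(4*96485) = 0.00652729 V
ln(1.2/0.16) = 2.0149
E = 0.00652729 * 2.0149 = 0.01315 V

0.01315 V


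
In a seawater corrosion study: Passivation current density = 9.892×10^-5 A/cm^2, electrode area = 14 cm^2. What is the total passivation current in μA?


I = i_pass * A, then convert A → μA (×10^6)
I = 9.892×10^-5 * 14 * 10^6 = 1384.88 μA

1384.88 μA


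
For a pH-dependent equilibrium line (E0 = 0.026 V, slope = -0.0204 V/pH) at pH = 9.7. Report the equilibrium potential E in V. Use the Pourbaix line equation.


Apply the Pourbaix line equation: E = E0 + slope*pH
E = 0.026 + (-0.0204)*9.7 = 0.026 + (-0.19788) = -0.17188 V
Rounded to 3 decimal places: E = -0.172 V

-0.172 V


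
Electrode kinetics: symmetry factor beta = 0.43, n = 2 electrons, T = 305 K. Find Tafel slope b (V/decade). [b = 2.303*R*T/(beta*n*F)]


Apply the Tafel slope relation: b = 2.303*R*T/(beta*n*F)
Numerator: 2.303 * 8.314 * 305 = 5839.88
Denominator: 0.43 * 2 * 96485 = 82977.1
b = 5839.88 / 82977.1 = 0.07 V/decade

0.07 V/decade


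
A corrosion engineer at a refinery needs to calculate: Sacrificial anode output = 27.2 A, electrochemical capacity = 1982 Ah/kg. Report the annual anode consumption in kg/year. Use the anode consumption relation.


Annual consumption = current * hours per year / capacity
Rate = 27.2 * 8760 / 1982 = 120.2 kg/year

120.2 kg/year


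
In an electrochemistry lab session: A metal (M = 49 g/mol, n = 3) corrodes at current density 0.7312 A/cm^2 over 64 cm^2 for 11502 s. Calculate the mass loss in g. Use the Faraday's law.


Apply Faraday's law: m = i*A*t*M / (n*F)
Total charge passed Q = i*A*t = 0.7312*64*11502 = 538256.7936 C
m = Q*M/(n*F) = 538256.7936*49/(3*96485) = 91.11808 g

91.11808 g


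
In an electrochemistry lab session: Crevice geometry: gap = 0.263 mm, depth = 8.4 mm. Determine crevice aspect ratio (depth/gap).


Aspect ratio = depth / gap
Ratio = 8.4 / 0.263 = 31.9

31.9


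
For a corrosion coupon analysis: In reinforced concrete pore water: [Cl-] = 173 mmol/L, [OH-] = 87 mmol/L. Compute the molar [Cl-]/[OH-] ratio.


Threshold parameter = [Cl-] / [OH-] (molar basis; both in mmol/L, so units cancel)
Ratio = 173 / 87 = 1.99

1.99


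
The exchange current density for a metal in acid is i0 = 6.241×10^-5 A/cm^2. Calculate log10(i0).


i0 = 6.241×10^-5 A/cm^2
log10(i0) = -4.205

-4.205


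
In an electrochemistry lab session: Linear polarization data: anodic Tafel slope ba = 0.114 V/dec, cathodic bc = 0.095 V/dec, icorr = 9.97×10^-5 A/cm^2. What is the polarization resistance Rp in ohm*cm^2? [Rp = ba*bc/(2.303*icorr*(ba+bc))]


Apply the Stern-Geary equation: Rp = ba*bc / (2.303*icorr*(ba+bc))
ba*bc = 0.114*0.095 = 0.01083
ba+bc = 0.209; 2.303*icorr*(ba+bc) = 2.303*9.97×10^-5*0.209 = 4.7988302×10^-5
Rp = 0.01083 / 4.7988302×10^-5 = 225.7 ohm*cm^2

225.7 ohm*cm^2


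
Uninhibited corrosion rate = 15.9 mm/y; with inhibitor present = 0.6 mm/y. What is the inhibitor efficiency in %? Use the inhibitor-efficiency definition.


Apply the inhibitor-efficiency definition: IE = (CR_blank − CR_inh)/CR_blank × 100
IE = (15.9 − 0.6) / 15.9 × 100
IE = 15.3 / 15.9 × 100 = 96.2 %

96.2 %


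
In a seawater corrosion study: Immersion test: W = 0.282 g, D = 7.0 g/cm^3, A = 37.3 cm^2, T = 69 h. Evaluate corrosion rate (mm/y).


Apply the mm/y weight-loss relation: CR = 87600 * W / (D * A * T)
Numerator: 87600 * 0.282 = 24703.2
Denominator: 7.0 * 37.3 * 69 = 18015.9
CR = 24703.2 / 18015.9 = 1.37119 mm/y

1.37119 mm/y


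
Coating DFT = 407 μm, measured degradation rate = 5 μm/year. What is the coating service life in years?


Service life = thickness / degradation rate
Life = 407 / 5 = 81.4 years

81.4 years


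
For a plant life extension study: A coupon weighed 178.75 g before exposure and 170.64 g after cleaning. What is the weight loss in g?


Weight loss = initial − final
WL = 178.75 − 170.64 = 8.11 g

8.11 g


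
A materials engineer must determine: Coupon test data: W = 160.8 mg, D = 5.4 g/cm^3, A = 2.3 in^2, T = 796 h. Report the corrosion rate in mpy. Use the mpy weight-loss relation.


Apply the mpy weight-loss relation: CR = 534 * W / (D * A * T)
Numerator: 534 * 160.8 = 85867.2
Denominator: 5.4 * 2.3 * 796 = 9886.32
CR = 85867.2 / 9886.32 = 8.68546 mpy

8.68546 mpy


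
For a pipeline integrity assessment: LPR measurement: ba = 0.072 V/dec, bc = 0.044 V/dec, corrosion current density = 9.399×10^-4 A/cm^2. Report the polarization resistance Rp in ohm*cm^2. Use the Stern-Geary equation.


Apply the Stern-Geary equation: Rp = ba*bc / (2.303*icorr*(ba+bc))
ba*bc = 0.072*0.044 = 0.003168
ba+bc = 0.116; 2.303*icorr*(ba+bc) = 2.303*9.399×10^-4*0.116 = 2.5109241×10^-4
Rp = 0.003168 / 2.5109241×10^-4 = 12.6 ohm*cm^2

12.6 ohm*cm^2
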